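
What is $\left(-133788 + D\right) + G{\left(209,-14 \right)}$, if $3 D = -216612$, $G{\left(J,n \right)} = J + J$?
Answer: $-205574$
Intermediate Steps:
$G{\left(J,n \right)} = 2 J$
$D = -72204$ ($D = \frac{1}{3} \left(-216612\right) = -72204$)
$\left(-133788 + D\right) + G{\left(209,-14 \right)} = \left(-133788 - 72204\right) + 2 \cdot 209 = -205992 + 418 = -205574$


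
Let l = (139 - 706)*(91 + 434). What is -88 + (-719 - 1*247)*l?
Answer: 287553962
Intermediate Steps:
l = -297675 (l = -567*525 = -297675)
-88 + (-719 - 1*247)*l = -88 + (-719 - 1*247)*(-297675) = -88 + (-719 - 247)*(-297675) = -88 - 966*(-297675) = -88 + 287554050 = 287553962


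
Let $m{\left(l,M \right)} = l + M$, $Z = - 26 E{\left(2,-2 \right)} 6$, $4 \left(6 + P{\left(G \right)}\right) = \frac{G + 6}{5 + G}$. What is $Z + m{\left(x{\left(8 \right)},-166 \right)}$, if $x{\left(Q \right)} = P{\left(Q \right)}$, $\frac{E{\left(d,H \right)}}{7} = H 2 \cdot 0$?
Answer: $- \frac{4465}{26} \approx -171.73$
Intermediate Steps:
$E{\left(d,H \right)} = 0$ ($E{\left(d,H \right)} = 7 H 2 \cdot 0 = 7 \cdot 2 H 0 = 7 \cdot 0 = 0$)
$P{\left(G \right)} = -6 + \frac{6 + G}{4 \left(5 + G\right)}$ ($P{\left(G \right)} = -6 + \frac{\left(G + 6\right) \frac{1}{5 + G}}{4} = -6 + \frac{\left(6 + G\right) \frac{1}{5 + G}}{4} = -6 + \frac{\frac{1}{5 + G} \left(6 + G\right)}{4} = -6 + \frac{6 + G}{4 \left(5 + G\right)}$)
$x{\left(Q \right)} = \frac{-114 - 23 Q}{4 \left(5 + Q\right)}$
$Z = 0$ ($Z = \left(-26\right) 0 \cdot 6 = 0 \cdot 6 = 0$)
$m{\left(l,M \right)} = M + l$
$Z + m{\left(x{\left(8 \right)},-166 \right)} = 0 - \left(166 - \frac{-114 - 184}{4 \left(5 + 8\right)}\right) = 0 - \left(166 - \frac{-114 - 184}{4 \cdot 13}\right) = 0 - \left(166 - - \frac{149}{26}\right) = 0 - \frac{4465}{26} = - \frac{4465}{26}$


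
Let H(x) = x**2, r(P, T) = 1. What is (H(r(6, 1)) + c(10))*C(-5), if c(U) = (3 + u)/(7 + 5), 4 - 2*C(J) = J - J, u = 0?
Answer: 5/2 ≈ 2.5000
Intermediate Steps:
C(J) = 2 (C(J) = 2 - (J - J)/2 = 2 - 1/2*0 = 2 + 0 = 2)
c(U) = 1/4 (c(U) = (3 + 0)/(7 + 5) = 3/12 = 3*(1/12) = 1/4)
(H(r(6, 1)) + c(10))*C(-5) = (1**2 + 1/4)*2 = (1 + 1/4)*2 = (5/4)*2 = 5/2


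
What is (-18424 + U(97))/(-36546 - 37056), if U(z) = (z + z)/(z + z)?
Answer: 2047/8178 ≈ 0.25031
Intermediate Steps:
U(z) = 1 (U(z) = (2*z)/((2*z)) = (2*z)*(1/(2*z)) = 1)
(-18424 + U(97))/(-36546 - 37056) = (-18424 + 1)/(-36546 - 37056) = -18423/(-73602) = -18423*(-1/73602) = 2047/8178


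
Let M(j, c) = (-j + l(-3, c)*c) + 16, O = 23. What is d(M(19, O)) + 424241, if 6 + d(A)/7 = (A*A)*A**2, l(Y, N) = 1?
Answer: 1544199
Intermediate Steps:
M(j, c) = 16 + c - j (M(j, c) = (-j + 1*c) + 16 = (-j + c) + 16 = (c - j) + 16 = 16 + c - j)
d(A) = -42 + 7*A**4 (d(A) = -42 + 7*((A*A)*A**2) = -42 + 7*(A**2*A**2) = -42 + 7*A**4)
d(M(19, O)) + 424241 = (-42 + 7*(16 + 23 - 1*19)**4) + 424241 = (-42 + 7*(16 + 23 - 19)**4) + 424241 = (-42 + 7*20**4) + 424241 = (-42 + 7*160000) + 424241 = (-42 + 1120000) + 424241 = 1119958 + 424241 = 1544199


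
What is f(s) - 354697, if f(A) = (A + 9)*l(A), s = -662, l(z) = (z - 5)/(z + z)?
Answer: -470054379/1324 ≈ -3.5503e+5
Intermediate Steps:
l(z) = (-5 + z)/(2*z) (l(z) = (-5 + z)/((2*z)) = (-5 + z)*(1/(2*z)) = (-5 + z)/(2*z))
f(A) = (-5 + A)*(9 + A)/(2*A) (f(A) = (A + 9)*((-5 + A)/(2*A)) = (9 + A)*((-5 + A)/(2*A)) = (-5 + A)*(9 + A)/(2*A))
f(s) - 354697 = (½)*(-5 - 662)*(9 - 662)/(-662) - 354697 = (½)*(-1/662)*(-667)*(-653) - 354697 = -435551/1324 - 354697 = -470054379/1324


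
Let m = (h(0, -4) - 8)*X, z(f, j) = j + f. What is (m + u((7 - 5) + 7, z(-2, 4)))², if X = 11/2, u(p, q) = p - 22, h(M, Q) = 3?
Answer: 6561/4 ≈ 1640.3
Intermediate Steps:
z(f, j) = f + j
u(p, q) = -22 + p
X = 11/2 (X = 11*(½) = 11/2 ≈ 5.5000)
m = -55/2 (m = (3 - 8)*(11/2) = -5*11/2 = -55/2 ≈ -27.500)
(m + u((7 - 5) + 7, z(-2, 4)))² = (-55/2 + (-22 + ((7 - 5) + 7)))² = (-55/2 + (-22 + (2 + 7)))² = (-55/2 + (-22 + 9))² = (-55/2 - 13)² = (-81/2)² = 6561/4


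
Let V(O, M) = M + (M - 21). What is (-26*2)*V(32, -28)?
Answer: 4004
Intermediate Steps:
V(O, M) = -21 + 2*M (V(O, M) = M + (-21 + M) = -21 + 2*M)
(-26*2)*V(32, -28) = (-26*2)*(-21 + 2*(-28)) = -52*(-21 - 56) = -52*(-77) = 4004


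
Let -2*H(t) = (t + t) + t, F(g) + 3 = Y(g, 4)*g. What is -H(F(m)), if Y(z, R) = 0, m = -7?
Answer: -9/2 ≈ -4.5000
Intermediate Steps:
F(g) = -3 (F(g) = -3 + 0*g = -3 + 0 = -3)
H(t) = -3*t/2 (H(t) = -((t + t) + t)/2 = -(2*t + t)/2 = -3*t/2)
-H(F(m)) = -(-3)*(-3)/2 = -1*9/2 = -9/2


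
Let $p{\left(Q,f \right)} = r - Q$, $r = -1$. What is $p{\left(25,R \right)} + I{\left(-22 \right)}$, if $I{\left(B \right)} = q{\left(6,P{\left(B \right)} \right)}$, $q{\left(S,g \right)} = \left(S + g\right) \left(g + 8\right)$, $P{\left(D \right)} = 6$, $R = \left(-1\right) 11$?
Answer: $142$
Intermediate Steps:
$R = -11$
$p{\left(Q,f \right)} = -1 - Q$
$q{\left(S,g \right)} = \left(8 + g\right) \left(S + g\right)$ ($q{\left(S,g \right)} = \left(S + g\right) \left(8 + g\right) = \left(8 + g\right) \left(S + g\right)$)
$I{\left(B \right)} = 168$ ($I{\left(B \right)} = 6^{2} + 8 \cdot 6 + 8 \cdot 6 + 6 \cdot 6 = 36 + 48 + 48 + 36 = 168$)
$p{\left(25,R \right)} + I{\left(-22 \right)} = \left(-1 - 25\right) + 168 = -26 + 168 = 142$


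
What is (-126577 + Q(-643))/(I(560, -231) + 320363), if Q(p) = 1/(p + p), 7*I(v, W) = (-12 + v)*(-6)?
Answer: -1139446161/2879679358 ≈ -0.39569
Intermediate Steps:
I(v, W) = 72/7 - 6*v/7 (I(v, W) = ((-12 + v)*(-6))/7 = (72 - 6*v)/7 = 72/7 - 6*v/7)
Q(p) = 1/(2*p)
(-126577 + Q(-643))/(I(560, -231) + 320363) = (-126577 + (½)/(-643))/((72/7 - 6/7*560) + 320363) = (-126577 + (½)*(-1/643))/((72/7 - 480) + 320363) = (-126577 - 1/1286)/(-3288/7 + 320363) = -162778023/(1286*2239253/7) = -162778023/1286*7/2239253 = -1139446161/2879679358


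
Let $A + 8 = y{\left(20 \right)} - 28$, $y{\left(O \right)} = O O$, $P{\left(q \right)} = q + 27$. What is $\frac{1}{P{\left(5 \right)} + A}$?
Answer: $\frac{1}{396} \approx 0.0025253$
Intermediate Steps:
$P{\left(q \right)} = 27 + q$
$y{\left(O \right)} = O^{2}$
$A = 364$ ($A = -8 + \left(20^{2} - 28\right) = -8 + \left(400 - 28\right) = -8 + 372 = 364$)
$\frac{1}{P{\left(5 \right)} + A} = \frac{1}{\left(27 + 5\right) + 364} = \frac{1}{32 + 364} = \frac{1}{396}$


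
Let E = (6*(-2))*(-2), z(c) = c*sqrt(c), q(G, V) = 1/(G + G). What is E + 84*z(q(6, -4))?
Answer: 24 + 7*sqrt(3)/6 ≈ 26.021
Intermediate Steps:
q(G, V) = 1/(2*G)
z(c) = c**(3/2)
E = 24 (E = -12*(-2) = 24)
E + 84*z(q(6, -4)) = 24 + 84*((1/2)/6)**(3/2) = 24 + 84*((1/2)*(1/6))**(3/2) = 24 + 84*(1/12)**(3/2) = 24 + 84*(sqrt(3)/72) = 24 + 7*sqrt(3)/6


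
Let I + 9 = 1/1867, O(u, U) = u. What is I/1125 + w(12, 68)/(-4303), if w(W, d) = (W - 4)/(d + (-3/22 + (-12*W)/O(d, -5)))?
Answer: -1784044580534/222233258125125 ≈ -0.0080278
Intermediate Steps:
w(W, d) = (-4 + W)/(-3/22 + d - 12*W/d) (w(W, d) = (W - 4)/(d + (-3/22 + (-12*W)/d)) = (-4 + W)/(d + (-3*1/22 - 12*W/d)) = (-4 + W)/(d + (-3/22 - 12*W/d)) = (-4 + W)/(-3/22 + d - 12*W/d))
I = -16802/1867 (I = -9 + 1/1867 = -16802/1867 ≈ -8.9995)
I/1125 + w(12, 68)/(-4303) = -16802/1867/1125 + (22*68*(-4 + 12)/(-264*12 - 3*68 + 22*68²))/(-4303) = -16802/1867*1/1125 + (22*68*8/(-3168 - 204 + 22*4624))*(-1/4303) = -16802/2100375 + (22*68*8/(-3168 - 204 + 101728))*(-1/4303) = -16802/2100375 + (22*68*8/98356)*(-1/4303) = -16802/2100375 + (22*68*(1/98356)*8)*(-1/4303) = -16802/2100375 + (2992/24589)*(-1/4303) = -16802/2100375 - 2992/105806467 = -1784044580534/222233258125125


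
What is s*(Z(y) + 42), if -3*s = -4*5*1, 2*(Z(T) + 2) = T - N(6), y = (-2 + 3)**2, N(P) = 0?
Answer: 270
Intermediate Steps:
y = 1 (y = 1**2 = 1)
Z(T) = -2 + T/2 (Z(T) = -2 + (T - 1*0)/2 = -2 + (T + 0)/2 = -2 + T/2)
s = 20/3 (s = -(-4*5)/3 = -(-20)/3 = -1/3*(-20) = 20/3 ≈ 6.6667)
s*(Z(y) + 42) = 20*((-2 + (1/2)*1) + 42)/3 = 20*((-2 + 1/2) + 42)/3 = 20*(-3/2 + 42)/3 = (20/3)*(81/2) = 270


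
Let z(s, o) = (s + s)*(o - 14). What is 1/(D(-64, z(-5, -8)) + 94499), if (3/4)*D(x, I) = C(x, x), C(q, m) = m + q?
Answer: 3/282985 ≈ 1.0601e-5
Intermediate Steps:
z(s, o) = 2*s*(-14 + o) (z(s, o) = (2*s)*(-14 + o) = 2*s*(-14 + o))
D(x, I) = 8*x/3 (D(x, I) = 4*(x + x)/3 = 4*(2*x)/3 = 8*x/3)
1/(D(-64, z(-5, -8)) + 94499) = 1/((8/3)*(-64) + 94499) = 1/(-512/3 + 94499) = 1/(282985/3) = 3/282985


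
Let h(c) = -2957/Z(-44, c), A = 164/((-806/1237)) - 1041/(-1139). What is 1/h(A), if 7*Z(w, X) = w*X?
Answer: -723572476/1357313269 ≈ -0.53309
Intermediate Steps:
A = -115113803/459017 (A = 164/((-806*1/1237)) - 1041*(-1/1139) = 164/(-806/1237) + 1041/1139 = 164*(-1237/806) + 1041/1139 = -101434/403 + 1041/1139 = -115113803/459017 ≈ -250.78)
Z(w, X) = X*w/7 (Z(w, X) = (w*X)/7 = (X*w)/7 = X*w/7)
h(c) = 20699/(44*c) (h(c) = -2957*(-7/(44*c)) = -(-20699)/(44*c) = 20699/(44*c))
1/h(A) = 1/(20699/(44*(-115113803/459017))) = 1/((20699/44)*(-459017/115113803)) = 1/(-1357313269/723572476) = -723572476/1357313269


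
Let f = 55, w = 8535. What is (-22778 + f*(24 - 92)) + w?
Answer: -17983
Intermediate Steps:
(-22778 + f*(24 - 92)) + w = (-22778 + 55*(24 - 92)) + 8535 = (-22778 + 55*(-68)) + 8535 = (-22778 - 3740) + 8535 = -26518 + 8535 = -17983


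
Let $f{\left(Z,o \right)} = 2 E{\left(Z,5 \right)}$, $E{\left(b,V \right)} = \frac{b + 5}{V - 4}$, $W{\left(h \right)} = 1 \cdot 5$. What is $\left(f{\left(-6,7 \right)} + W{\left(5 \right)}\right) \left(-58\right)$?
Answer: $-174$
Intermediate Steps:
$W{\left(h \right)} = 5$
$E{\left(b,V \right)} = \frac{5 + b}{-4 + V}$
$f{\left(Z,o \right)} = 10 + 2 Z$ ($f{\left(Z,o \right)} = 2 \frac{5 + Z}{-4 + 5} = 2 \frac{5 + Z}{1} = 2 \cdot 1 \left(5 + Z\right) = 2 \left(5 + Z\right) = 10 + 2 Z$)
$\left(f{\left(-6,7 \right)} + W{\left(5 \right)}\right) \left(-58\right) = \left(\left(10 + 2 \left(-6\right)\right) + 5\right) \left(-58\right) = \left(\left(10 - 12\right) + 5\right) \left(-58\right) = \left(-2 + 5\right) \left(-58\right) = 3 \left(-58\right) = -174$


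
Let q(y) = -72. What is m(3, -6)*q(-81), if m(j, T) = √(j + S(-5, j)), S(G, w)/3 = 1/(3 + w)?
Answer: -36*√14 ≈ -134.70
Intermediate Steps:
S(G, w) = 3/(3 + w)
m(j, T) = √(j + 3/(3 + j))
m(3, -6)*q(-81) = √((3 + 3*(3 + 3))/(3 + 3))*(-72) = √((3 + 3*6)/6)*(-72) = √((3 + 18)/6)*(-72) = √((⅙)*21)*(-72) = √(7/2)*(-72) = (√14/2)*(-72) = -36*√14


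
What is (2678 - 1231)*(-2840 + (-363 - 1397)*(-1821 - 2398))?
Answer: 10740502200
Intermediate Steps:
(2678 - 1231)*(-2840 + (-363 - 1397)*(-1821 - 2398)) = 1447*(-2840 - 1760*(-4219)) = 1447*(-2840 + 7425440) = 1447*7422600 = 10740502200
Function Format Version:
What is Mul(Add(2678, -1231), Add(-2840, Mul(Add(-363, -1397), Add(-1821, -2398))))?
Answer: 10740502200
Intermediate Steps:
Mul(Add(2678, -1231), Add(-2840, Mul(Add(-363, -1397), Add(-1821, -2398)))) = Mul(1447, Add(-2840, Mul(-1760, -4219))) = Mul(1447, Add(-2840, 7425440)) = Mul(1447, 7422600) = 10740502200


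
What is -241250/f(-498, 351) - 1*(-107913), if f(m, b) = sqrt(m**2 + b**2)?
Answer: 107913 - 48250*sqrt(41245)/24747 ≈ 1.0752e+5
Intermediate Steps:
f(m, b) = sqrt(b**2 + m**2)
-241250/f(-498, 351) - 1*(-107913) = -241250/sqrt(351**2 + (-498)**2) - 1*(-107913) = -241250/sqrt(123201 + 248004) + 107913 = -241250*sqrt(41245)/123735 + 107913 = -48250*sqrt(41245)/24747 + 107913 = 107913 - 48250*sqrt(41245)/24747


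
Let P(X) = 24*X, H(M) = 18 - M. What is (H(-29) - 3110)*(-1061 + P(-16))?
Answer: 4426035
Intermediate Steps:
(H(-29) - 3110)*(-1061 + P(-16)) = ((18 - 1*(-29)) - 3110)*(-1061 + 24*(-16)) = ((18 + 29) - 3110)*(-1061 - 384) = (47 - 3110)*(-1445) = -3063*(-1445) = 4426035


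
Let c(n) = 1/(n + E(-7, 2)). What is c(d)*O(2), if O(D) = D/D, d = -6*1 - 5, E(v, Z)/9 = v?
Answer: -1/74 ≈ -0.013514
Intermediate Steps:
E(v, Z) = 9*v
d = -11 (d = -6 - 5 = -11)
c(n) = 1/(-63 + n) (c(n) = 1/(n + 9*(-7)) = 1/(n - 63) = 1/(-63 + n))
O(D) = 1
c(d)*O(2) = 1/(-63 - 11) = 1/(-74) = -1/74*1 = -1/74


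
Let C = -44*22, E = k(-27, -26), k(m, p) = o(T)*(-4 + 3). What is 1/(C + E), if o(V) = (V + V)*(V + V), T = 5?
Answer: -1/1068 ≈ -0.00093633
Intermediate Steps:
o(V) = 4*V² (o(V) = (2*V)*(2*V) = 4*V²)
k(m, p) = -100 (k(m, p) = (4*5²)*(-4 + 3) = (4*25)*(-1) = 100*(-1) = -100)
E = -100
C = -968
1/(C + E) = 1/(-968 - 100) = 1/(-1068) = -1/1068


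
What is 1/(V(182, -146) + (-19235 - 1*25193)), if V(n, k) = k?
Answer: -1/44574 ≈ -2.2435e-5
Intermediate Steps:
1/(V(182, -146) + (-19235 - 1*25193)) = 1/(-146 + (-19235 - 1*25193)) = 1/(-146 + (-19235 - 25193)) = 1/(-146 - 44428) = 1/(-44574) = -1/44574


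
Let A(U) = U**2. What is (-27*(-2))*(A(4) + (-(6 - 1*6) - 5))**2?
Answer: 6534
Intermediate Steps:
(-27*(-2))*(A(4) + (-(6 - 1*6) - 5))**2 = (-27*(-2))*(4**2 + (-(6 - 1*6) - 5))**2 = 54*(16 + (-(6 - 6) - 5))**2 = 54*(16 + (-1*0 - 5))**2 = 54*(16 + (0 - 5))**2 = 54*(16 - 5)**2 = 54*11**2 = 54*121 = 6534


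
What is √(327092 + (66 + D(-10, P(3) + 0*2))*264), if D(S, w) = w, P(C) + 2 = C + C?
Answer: 2*√86393 ≈ 587.85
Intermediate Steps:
P(C) = -2 + 2*C (P(C) = -2 + (C + C) = -2 + 2*C)
√(327092 + (66 + D(-10, P(3) + 0*2))*264) = √(327092 + (66 + ((-2 + 2*3) + 0*2))*264) = √(327092 + (66 + ((-2 + 6) + 0))*264) = √(327092 + (66 + (4 + 0))*264) = √(327092 + (66 + 4)*264) = √(327092 + 70*264) = √(327092 + 18480) = √345572 = 2*√86393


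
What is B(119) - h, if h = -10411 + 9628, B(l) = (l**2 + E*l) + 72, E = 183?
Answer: 36793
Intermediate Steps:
B(l) = 72 + l**2 + 183*l (B(l) = (l**2 + 183*l) + 72 = 72 + l**2 + 183*l)
h = -783
B(119) - h = (72 + 119**2 + 183*119) - 1*(-783) = (72 + 14161 + 21777) + 783 = 36010 + 783 = 36793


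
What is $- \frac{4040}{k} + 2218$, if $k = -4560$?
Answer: $\frac{252953}{114} \approx 2218.9$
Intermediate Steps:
$- \frac{4040}{k} + 2218 = - \frac{4040}{-4560} + 2218 = - \frac{4040 \left(-1\right)}{4560} + 2218 = \left(-1\right) \left(- \frac{101}{114}\right) + 2218 = \frac{101}{114} + 2218 = \frac{252953}{114}$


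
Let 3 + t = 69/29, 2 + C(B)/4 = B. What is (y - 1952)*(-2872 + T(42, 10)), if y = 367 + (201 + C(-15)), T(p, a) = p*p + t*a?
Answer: 46917024/29 ≈ 1.6178e+6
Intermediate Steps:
C(B) = -8 + 4*B
t = -18/29 (t = -3 + 69/29 = -18/29 ≈ -0.62069)
T(p, a) = p**2 - 18*a/29 (T(p, a) = p*p - 18*a/29 = p**2 - 18*a/29)
y = 500 (y = 367 + (201 + (-8 + 4*(-15))) = 367 + (201 + (-8 - 60)) = 367 + (201 - 68) = 367 + 133 = 500)
(y - 1952)*(-2872 + T(42, 10)) = (500 - 1952)*(-2872 + (42**2 - 18/29*10)) = -1452*(-2872 + (1764 - 180/29)) = -1452*(-2872 + 50976/29) = -1452*(-32312/29) = 46917024/29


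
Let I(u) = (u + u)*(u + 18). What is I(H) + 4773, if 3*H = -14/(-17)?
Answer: 12440669/2601 ≈ 4783.0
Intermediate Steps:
H = 14/51 (H = (-14/(-17))/3 = (-14*(-1/17))/3 = (⅓)*(14/17) = 14/51 ≈ 0.27451)
I(u) = 2*u*(18 + u) (I(u) = (2*u)*(18 + u) = 2*u*(18 + u))
I(H) + 4773 = 2*(14/51)*(18 + 14/51) + 4773 = 2*(14/51)*(932/51) + 4773 = 26096/2601 + 4773 = 12440669/2601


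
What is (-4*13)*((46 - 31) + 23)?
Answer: -1976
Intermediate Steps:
(-4*13)*((46 - 31) + 23) = -52*(15 + 23) = -52*38 = -1976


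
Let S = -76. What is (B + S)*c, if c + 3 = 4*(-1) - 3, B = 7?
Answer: 690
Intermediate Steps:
c = -10 (c = -3 + (4*(-1) - 3) = -3 + (-4 - 3) = -3 - 7 = -10)
(B + S)*c = (7 - 76)*(-10) = -69*(-10) = 690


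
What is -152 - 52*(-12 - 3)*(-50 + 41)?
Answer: -7172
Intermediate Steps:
-152 - 52*(-12 - 3)*(-50 + 41) = -152 - (-780)*(-9) = -152 - 52*135 = -152 - 7020 = -7172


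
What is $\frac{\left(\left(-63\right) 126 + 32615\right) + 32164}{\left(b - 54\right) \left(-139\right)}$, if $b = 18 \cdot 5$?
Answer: $- \frac{18947}{1668} \approx -11.359$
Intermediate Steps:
$b = 90$
$\frac{\left(\left(-63\right) 126 + 32615\right) + 32164}{\left(b - 54\right) \left(-139\right)} = \frac{\left(\left(-63\right) 126 + 32615\right) + 32164}{\left(90 - 54\right) \left(-139\right)} = \frac{\left(-7938 + 32615\right) + 32164}{36 \left(-139\right)} = \frac{24677 + 32164}{-5004} = 56841 \left(- \frac{1}{5004}\right) = - \frac{18947}{1668}$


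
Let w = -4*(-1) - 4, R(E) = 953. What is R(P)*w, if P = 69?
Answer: 0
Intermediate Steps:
w = 0 (w = 4 - 4 = 0)
R(P)*w = 953*0 = 0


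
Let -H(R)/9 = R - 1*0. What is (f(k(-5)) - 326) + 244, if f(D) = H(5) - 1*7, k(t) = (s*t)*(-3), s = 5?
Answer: -134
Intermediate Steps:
H(R) = -9*R (H(R) = -9*(R - 1*0) = -9*(R + 0) = -9*R)
k(t) = -15*t (k(t) = (5*t)*(-3) = -15*t)
f(D) = -52 (f(D) = -9*5 - 1*7 = -45 - 7 = -52)
(f(k(-5)) - 326) + 244 = (-52 - 326) + 244 = -378 + 244 = -134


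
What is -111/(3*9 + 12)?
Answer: -37/13 ≈ -2.8462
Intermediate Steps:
-111/(3*9 + 12) = -111/(27 + 12) = -111/39 = -111*1/39 = -37/13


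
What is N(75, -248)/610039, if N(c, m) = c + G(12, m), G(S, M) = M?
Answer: -173/610039 ≈ -0.00028359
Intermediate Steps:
N(c, m) = c + m
N(75, -248)/610039 = (75 - 248)/610039 = -173*1/610039 = -173/610039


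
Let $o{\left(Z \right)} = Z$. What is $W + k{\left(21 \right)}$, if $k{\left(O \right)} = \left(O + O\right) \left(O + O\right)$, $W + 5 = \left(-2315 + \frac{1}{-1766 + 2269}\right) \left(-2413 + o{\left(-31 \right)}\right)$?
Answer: $\frac{2846785913}{503} \approx 5.6596 \cdot 10^{6}$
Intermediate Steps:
$W = \frac{2845898621}{503}$ ($W = -5 + \left(-2315 + \frac{1}{-1766 + 2269}\right) \left(-2413 - 31\right) = -5 + \left(-2315 + \frac{1}{503}\right) \left(-2444\right) = -5 - - \frac{2845901136}{503} = -5 + \frac{2845901136}{503} = \frac{2845898621}{503} \approx 5.6578 \cdot 10^{6}$)
$k{\left(O \right)} = 4 O^{2}$ ($k{\left(O \right)} = 2 O 2 O = 4 O^{2}$)
$W + k{\left(21 \right)} = \frac{2845898621}{503} + 4 \cdot 21^{2} = \frac{2845898621}{503} + 4 \cdot 441 = \frac{2845898621}{503} + 1764 = \frac{2846785913}{503}$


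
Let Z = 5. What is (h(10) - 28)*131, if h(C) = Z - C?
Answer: -4323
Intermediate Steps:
h(C) = 5 - C
(h(10) - 28)*131 = ((5 - 1*10) - 28)*131 = ((5 - 10) - 28)*131 = (-5 - 28)*131 = -33*131 = -4323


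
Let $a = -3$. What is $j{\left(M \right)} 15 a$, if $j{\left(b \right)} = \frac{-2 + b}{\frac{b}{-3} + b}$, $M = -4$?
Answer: $- \frac{405}{4} \approx -101.25$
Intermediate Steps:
$j{\left(b \right)} = \frac{3 \left(-2 + b\right)}{2 b}$ ($j{\left(b \right)} = \frac{-2 + b}{b \left(- \frac{1}{3}\right) + b} = \frac{-2 + b}{- \frac{b}{3} + b} = \frac{-2 + b}{\frac{2}{3} b} = \left(-2 + b\right) \frac{3}{2 b} = \frac{3 \left(-2 + b\right)}{2 b}$)
$j{\left(M \right)} 15 a = \left(\frac{3}{2} - \frac{3}{-4}\right) 15 \left(-3\right) = \left(\frac{3}{2} - - \frac{3}{4}\right) 15 \left(-3\right) = \left(\frac{3}{2} + \frac{3}{4}\right) 15 \left(-3\right) = \frac{9}{4} \cdot 15 \left(-3\right) = \frac{135}{4} \left(-3\right) = - \frac{405}{4}$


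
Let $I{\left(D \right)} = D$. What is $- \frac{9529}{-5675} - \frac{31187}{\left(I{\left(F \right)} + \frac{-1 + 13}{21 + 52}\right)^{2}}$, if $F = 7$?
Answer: $- \frac{940553135184}{1552277075} \approx -605.92$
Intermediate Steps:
$- \frac{9529}{-5675} - \frac{31187}{\left(I{\left(F \right)} + \frac{-1 + 13}{21 + 52}\right)^{2}} = - \frac{9529}{-5675} - \frac{31187}{\left(7 + \frac{-1 + 13}{21 + 52}\right)^{2}} = \left(-9529\right) \left(- \frac{1}{5675}\right) - \frac{31187}{\left(7 + \frac{12}{73}\right)^{2}} = \frac{9529}{5675} - \frac{31187}{\left(7 + 12 \cdot \frac{1}{73}\right)^{2}} = \frac{9529}{5675} - \frac{31187}{\left(7 + \frac{12}{73}\right)^{2}} = \frac{9529}{5675} - \frac{31187}{\left(\frac{523}{73}\right)^{2}} = \frac{9529}{5675} - \frac{31187}{\frac{273529}{5329}} = \frac{9529}{5675} - \frac{166195523}{273529} = - \frac{940553135184}{1552277075}$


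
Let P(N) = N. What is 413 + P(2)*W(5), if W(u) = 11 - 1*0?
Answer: 435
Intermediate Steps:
W(u) = 11 (W(u) = 11 + 0 = 11)
413 + P(2)*W(5) = 413 + 2*11 = 413 + 22 = 435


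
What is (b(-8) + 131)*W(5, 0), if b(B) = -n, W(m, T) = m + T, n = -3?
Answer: 670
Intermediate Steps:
W(m, T) = T + m
b(B) = 3 (b(B) = -1*(-3) = 3)
(b(-8) + 131)*W(5, 0) = (3 + 131)*(0 + 5) = 134*5 = 670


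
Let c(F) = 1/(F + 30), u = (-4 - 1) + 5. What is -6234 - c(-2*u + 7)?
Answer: -230659/37 ≈ -6234.0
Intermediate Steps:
u = 0 (u = -5 + 5 = 0)
c(F) = 1/(30 + F)
-6234 - c(-2*u + 7) = -6234 - 1/(30 + (-2*0 + 7)) = -6234 - 1/(30 + (0 + 7)) = -6234 - 1/(30 + 7) = -6234 - 1/37 = -230659/37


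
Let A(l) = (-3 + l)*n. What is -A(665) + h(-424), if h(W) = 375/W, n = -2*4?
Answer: 2245129/424 ≈ 5295.1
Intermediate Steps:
n = -8
A(l) = 24 - 8*l (A(l) = (-3 + l)*(-8) = 24 - 8*l)
-A(665) + h(-424) = -(24 - 8*665) + 375/(-424) = -(24 - 5320) + 375*(-1/424) = -1*(-5296) - 375/424 = 5296 - 375/424 = 2245129/424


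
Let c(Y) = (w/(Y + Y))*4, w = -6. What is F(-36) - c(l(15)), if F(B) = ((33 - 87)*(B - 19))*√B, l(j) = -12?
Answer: -1 + 17820*I ≈ -1.0 + 17820.0*I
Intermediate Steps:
F(B) = √B*(1026 - 54*B) (F(B) = (-54*(-19 + B))*√B = (1026 - 54*B)*√B = √B*(1026 - 54*B))
c(Y) = -12/Y (c(Y) = -6/(Y + Y)*4 = -6*1/(2*Y)*4 = -3/Y*4 = -12/Y)
F(-36) - c(l(15)) = 54*√(-36)*(19 - 1*(-36)) - (-12)/(-12) = 54*(6*I)*(19 + 36) - (-12)*(-1)/12 = 54*(6*I)*55 - 1*1 = 17820*I - 1 = -1 + 17820*I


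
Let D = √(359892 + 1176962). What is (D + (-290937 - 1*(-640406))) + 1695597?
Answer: 2045066 + √1536854 ≈ 2.0463e+6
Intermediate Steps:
D = √1536854 ≈ 1239.7
(D + (-290937 - 1*(-640406))) + 1695597 = (√1536854 + (-290937 - 1*(-640406))) + 1695597 = (√1536854 + (-290937 + 640406)) + 1695597 = (√1536854 + 349469) + 1695597 = (349469 + √1536854) + 1695597 = 2045066 + √1536854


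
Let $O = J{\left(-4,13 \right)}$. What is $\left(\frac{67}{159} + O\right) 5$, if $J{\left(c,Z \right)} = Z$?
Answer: $\frac{10670}{159} \approx 67.107$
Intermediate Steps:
$O = 13$
$\left(\frac{67}{159} + O\right) 5 = \left(\frac{67}{159} + 13\right) 5 = \frac{2134}{159} \cdot 5 = \frac{10670}{159}$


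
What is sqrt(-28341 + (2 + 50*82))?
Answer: I*sqrt(24239) ≈ 155.69*I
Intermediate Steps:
sqrt(-28341 + (2 + 50*82)) = sqrt(-28341 + (2 + 4100)) = sqrt(-28341 + 4102) = sqrt(-24239) = I*sqrt(24239)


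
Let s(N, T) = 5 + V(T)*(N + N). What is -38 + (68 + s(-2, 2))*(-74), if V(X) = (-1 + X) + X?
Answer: -4552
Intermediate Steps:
V(X) = -1 + 2*X
s(N, T) = 5 + 2*N*(-1 + 2*T) (s(N, T) = 5 + (-1 + 2*T)*(N + N) = 5 + (-1 + 2*T)*(2*N) = 5 + 2*N*(-1 + 2*T))
-38 + (68 + s(-2, 2))*(-74) = -38 + (68 + (5 + 2*(-2)*(-1 + 2*2)))*(-74) = -38 + (68 + (5 + 2*(-2)*(-1 + 4)))*(-74) = -38 + (68 + (5 + 2*(-2)*3))*(-74) = -38 + (68 + (5 - 12))*(-74) = -38 + (68 - 7)*(-74) = -38 + 61*(-74) = -38 - 4514 = -4552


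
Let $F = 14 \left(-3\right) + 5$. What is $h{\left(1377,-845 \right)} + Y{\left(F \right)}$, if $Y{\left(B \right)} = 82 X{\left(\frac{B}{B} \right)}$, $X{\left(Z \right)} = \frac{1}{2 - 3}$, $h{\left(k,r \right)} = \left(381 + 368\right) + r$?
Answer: $-178$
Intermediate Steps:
$h{\left(k,r \right)} = 749 + r$
$X{\left(Z \right)} = -1$ ($X{\left(Z \right)} = \frac{1}{-1} = -1$)
$F = -37$ ($F = -42 + 5 = -37$)
$Y{\left(B \right)} = -82$ ($Y{\left(B \right)} = 82 \left(-1\right) = -82$)
$h{\left(1377,-845 \right)} + Y{\left(F \right)} = \left(749 - 845\right) - 82 = -96 - 82 = -178$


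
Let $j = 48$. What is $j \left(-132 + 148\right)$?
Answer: $768$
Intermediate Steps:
$j \left(-132 + 148\right) = 48 \left(-132 + 148\right) = 48 \cdot 16 = 768$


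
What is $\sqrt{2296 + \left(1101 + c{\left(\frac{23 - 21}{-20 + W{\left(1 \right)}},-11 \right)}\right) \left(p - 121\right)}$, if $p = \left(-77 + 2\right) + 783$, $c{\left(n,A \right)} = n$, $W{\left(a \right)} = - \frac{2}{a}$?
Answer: $\frac{\sqrt{78472086}}{11} \approx 805.31$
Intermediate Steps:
$p = 708$ ($p = -75 + 783 = 708$)
$\sqrt{2296 + \left(1101 + c{\left(\frac{23 - 21}{-20 + W{\left(1 \right)}},-11 \right)}\right) \left(p - 121\right)} = \sqrt{2296 + \left(1101 + \frac{23 - 21}{-20 - \frac{2}{1}}\right) \left(708 - 121\right)} = \sqrt{2296 + \left(1101 + \frac{2}{-20 - 2}\right) 587} = \sqrt{2296 + \left(1101 + \frac{2}{-22}\right) 587} = \sqrt{2296 + \left(1101 + 2 \left(- \frac{1}{22}\right)\right) 587} = \sqrt{2296 + \left(1101 - \frac{1}{11}\right) 587} = \sqrt{2296 + \frac{12110}{11} \cdot 587} = \sqrt{2296 + \frac{7108570}{11}} = \sqrt{\frac{7133826}{11}} = \frac{\sqrt{78472086}}{11}$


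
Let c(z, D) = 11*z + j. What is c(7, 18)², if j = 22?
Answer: 9801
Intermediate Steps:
c(z, D) = 22 + 11*z (c(z, D) = 11*z + 22 = 22 + 11*z)
c(7, 18)² = (22 + 11*7)² = (22 + 77)² = 99² = 9801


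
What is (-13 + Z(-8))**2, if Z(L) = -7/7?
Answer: 196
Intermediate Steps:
Z(L) = -1 (Z(L) = -7*1/7 = -1)
(-13 + Z(-8))**2 = (-13 - 1)**2 = (-14)**2 = 196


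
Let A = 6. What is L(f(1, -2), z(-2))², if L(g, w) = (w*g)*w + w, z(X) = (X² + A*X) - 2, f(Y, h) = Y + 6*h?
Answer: 1232100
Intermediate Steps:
z(X) = -2 + X² + 6*X (z(X) = (X² + 6*X) - 2 = -2 + X² + 6*X)
L(g, w) = w + g*w² (L(g, w) = (g*w)*w + w = g*w² + w = w + g*w²)
L(f(1, -2), z(-2))² = ((-2 + (-2)² + 6*(-2))*(1 + (1 + 6*(-2))*(-2 + (-2)² + 6*(-2))))² = ((-2 + 4 - 12)*(1 + (1 - 12)*(-2 + 4 - 12)))² = (-10*(1 - 11*(-10)))² = (-10*(1 + 110))² = (-10*111)² = (-1110)² = 1232100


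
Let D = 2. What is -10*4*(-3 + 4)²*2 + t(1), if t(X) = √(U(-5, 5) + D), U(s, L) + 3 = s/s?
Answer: -80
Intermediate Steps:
U(s, L) = -2 (U(s, L) = -3 + s/s = -3 + 1 = -2)
t(X) = 0 (t(X) = √(-2 + 2) = √0 = 0)
-10*4*(-3 + 4)²*2 + t(1) = -10*4*(-3 + 4)²*2 + 0 = -10*4*1²*2 + 0 = -10*4*1*2 + 0 = -40*2 + 0 = -10*8 + 0 = -80 + 0 = -80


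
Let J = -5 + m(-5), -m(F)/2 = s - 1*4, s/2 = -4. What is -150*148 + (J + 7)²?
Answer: -21524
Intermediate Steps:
s = -8 (s = 2*(-4) = -8)
m(F) = 24 (m(F) = -2*(-8 - 1*4) = -2*(-8 - 4) = -2*(-12) = 24)
J = 19 (J = -5 + 24 = 19)
-150*148 + (J + 7)² = -150*148 + (19 + 7)² = -22200 + 26² = -22200 + 676 = -21524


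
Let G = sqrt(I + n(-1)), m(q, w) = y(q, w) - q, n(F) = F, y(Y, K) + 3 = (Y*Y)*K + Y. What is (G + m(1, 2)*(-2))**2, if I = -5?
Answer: (2 + I*sqrt(6))**2 ≈ -2.0 + 9.798*I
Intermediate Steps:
y(Y, K) = -3 + Y + K*Y**2 (y(Y, K) = -3 + ((Y*Y)*K + Y) = -3 + (Y**2*K + Y) = -3 + (K*Y**2 + Y) = -3 + (Y + K*Y**2) = -3 + Y + K*Y**2)
m(q, w) = -3 + w*q**2 (m(q, w) = (-3 + q + w*q**2) - q = -3 + w*q**2)
G = I*sqrt(6) (G = sqrt(-5 - 1) = sqrt(-6) = I*sqrt(6) ≈ 2.4495*I)
(G + m(1, 2)*(-2))**2 = (I*sqrt(6) + (-3 + 2*1**2)*(-2))**2 = (I*sqrt(6) + (-3 + 2*1)*(-2))**2 = (I*sqrt(6) + (-3 + 2)*(-2))**2 = (I*sqrt(6) - 1*(-2))**2 = (I*sqrt(6) + 2)**2 = (2 + I*sqrt(6))**2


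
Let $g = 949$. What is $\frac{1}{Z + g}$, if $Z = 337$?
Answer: $\frac{1}{1286} \approx 0.0007776$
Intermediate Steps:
$\frac{1}{Z + g} = \frac{1}{337 + 949} = \frac{1}{1286}$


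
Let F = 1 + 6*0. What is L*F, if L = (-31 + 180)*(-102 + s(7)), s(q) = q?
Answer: -14155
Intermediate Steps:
F = 1 (F = 1 + 0 = 1)
L = -14155 (L = (-31 + 180)*(-102 + 7) = 149*(-95) = -14155)
L*F = -14155*1 = -14155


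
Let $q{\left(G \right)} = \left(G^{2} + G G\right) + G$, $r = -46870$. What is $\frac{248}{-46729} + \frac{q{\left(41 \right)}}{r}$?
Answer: $- \frac{170642547}{2190188230} \approx -0.077912$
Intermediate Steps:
$q{\left(G \right)} = G + 2 G^{2}$ ($q{\left(G \right)} = \left(G^{2} + G^{2}\right) + G = 2 G^{2} + G = G + 2 G^{2}$)
$\frac{248}{-46729} + \frac{q{\left(41 \right)}}{r} = \frac{248}{-46729} + \frac{41 \left(1 + 2 \cdot 41\right)}{-46870} = 248 \left(- \frac{1}{46729}\right) + 41 \left(1 + 82\right) \left(- \frac{1}{46870}\right) = - \frac{248}{46729} + 41 \cdot 83 \left(- \frac{1}{46870}\right) = - \frac{248}{46729} + 3403 \left(- \frac{1}{46870}\right) = - \frac{248}{46729} - \frac{3403}{46870} = - \frac{170642547}{2190188230}$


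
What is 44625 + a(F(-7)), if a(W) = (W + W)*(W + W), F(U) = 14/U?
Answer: 44641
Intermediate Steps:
a(W) = 4*W² (a(W) = (2*W)*(2*W) = 4*W²)
44625 + a(F(-7)) = 44625 + 4*(14/(-7))² = 44625 + 4*(14*(-⅐))² = 44625 + 4*(-2)² = 44625 + 4*4 = 44625 + 16 = 44641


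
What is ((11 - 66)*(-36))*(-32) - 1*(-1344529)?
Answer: 1281169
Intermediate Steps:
((11 - 66)*(-36))*(-32) - 1*(-1344529) = -55*(-36)*(-32) + 1344529 = 1980*(-32) + 1344529 = -63360 + 1344529 = 1281169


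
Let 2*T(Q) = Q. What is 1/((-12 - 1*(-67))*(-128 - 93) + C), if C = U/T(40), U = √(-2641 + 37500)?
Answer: -442000/5372506831 - 20*√34859/59097575141 ≈ -8.2334e-5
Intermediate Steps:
T(Q) = Q/2
U = √34859 ≈ 186.71
C = √34859/20 (C = √34859/(((½)*40)) = √34859/20 ≈ 9.3353)
1/((-12 - 1*(-67))*(-128 - 93) + C) = 1/((-12 - 1*(-67))*(-128 - 93) + √34859/20) = 1/((-12 + 67)*(-221) + √34859/20) = 1/(55*(-221) + √34859/20) = 1/(-12155 + √34859/20)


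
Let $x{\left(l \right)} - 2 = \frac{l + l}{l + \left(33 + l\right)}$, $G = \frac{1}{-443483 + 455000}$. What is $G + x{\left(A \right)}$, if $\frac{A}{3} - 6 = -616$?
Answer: $\frac{13966685}{4641351} \approx 3.0092$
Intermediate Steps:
$A = -1830$ ($A = 18 + 3 \left(-616\right) = 18 - 1848 = -1830$)
$G = \frac{1}{11517} \approx 8.6828 \cdot 10^{-5}$
$x{\left(l \right)} = 2 + \frac{2 l}{33 + 2 l}$ ($x{\left(l \right)} = 2 + \frac{l + l}{l + \left(33 + l\right)} = 2 + \frac{2 l}{33 + 2 l}$)
$G + x{\left(A \right)} = \frac{1}{11517} + \frac{6 \left(11 - 1830\right)}{33 + 2 \left(-1830\right)} = \frac{1}{11517} + 6 \frac{1}{33 - 3660} \left(-1819\right) = \frac{1}{11517} + 6 \frac{1}{-3627} \left(-1819\right) = \frac{1}{11517} + 6 \left(- \frac{1}{3627}\right) \left(-1819\right) = \frac{1}{11517} + \frac{3638}{1209} = \frac{13966685}{4641351}$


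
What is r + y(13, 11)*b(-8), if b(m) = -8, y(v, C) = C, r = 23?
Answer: -65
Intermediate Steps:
r + y(13, 11)*b(-8) = 23 + 11*(-8) = 23 - 88 = -65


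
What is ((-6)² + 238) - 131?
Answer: 143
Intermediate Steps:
((-6)² + 238) - 131 = (36 + 238) - 131 = 274 - 131 = 143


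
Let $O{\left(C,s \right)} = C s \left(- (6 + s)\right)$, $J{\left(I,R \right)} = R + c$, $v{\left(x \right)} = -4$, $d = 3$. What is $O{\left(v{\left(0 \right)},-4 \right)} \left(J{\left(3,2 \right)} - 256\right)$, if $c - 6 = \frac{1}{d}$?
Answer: $\frac{23776}{3} \approx 7925.3$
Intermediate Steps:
$c = \frac{19}{3}$ ($c = 6 + \frac{1}{3} = \frac{19}{3} \approx 6.3333$)
$J{\left(I,R \right)} = \frac{19}{3} + R$ ($J{\left(I,R \right)} = R + \frac{19}{3} = \frac{19}{3} + R$)
$O{\left(C,s \right)} = C s \left(-6 - s\right)$
$O{\left(v{\left(0 \right)},-4 \right)} \left(J{\left(3,2 \right)} - 256\right) = \left(-1\right) \left(-4\right) \left(-4\right) \left(6 - 4\right) \left(\left(\frac{19}{3} + 2\right) - 256\right) = \left(-1\right) \left(-4\right) \left(-4\right) 2 \left(\frac{25}{3} - 256\right) = \left(-32\right) \left(- \frac{743}{3}\right) = \frac{23776}{3}$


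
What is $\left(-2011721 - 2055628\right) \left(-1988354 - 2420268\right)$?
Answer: $17931404283078$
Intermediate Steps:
$\left(-2011721 - 2055628\right) \left(-1988354 - 2420268\right) = \left(-4067349\right) \left(-4408622\right) = 17931404283078$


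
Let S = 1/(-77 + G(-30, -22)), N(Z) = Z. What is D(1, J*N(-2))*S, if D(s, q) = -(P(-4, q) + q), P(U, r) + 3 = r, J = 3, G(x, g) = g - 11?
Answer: -3/22 ≈ -0.13636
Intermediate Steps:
G(x, g) = -11 + g
P(U, r) = -3 + r
D(s, q) = 3 - 2*q (D(s, q) = -((-3 + q) + q) = -(-3 + 2*q) = 3 - 2*q)
S = -1/110 (S = 1/(-77 + (-11 - 22)) = 1/(-77 - 33) = 1/(-110) = -1/110 ≈ -0.0090909)
D(1, J*N(-2))*S = (3 - 6*(-2))*(-1/110) = (3 - 2*(-6))*(-1/110) = (3 + 12)*(-1/110) = 15*(-1/110) = -3/22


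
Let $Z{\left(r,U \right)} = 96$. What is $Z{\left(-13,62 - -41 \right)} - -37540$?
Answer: $37636$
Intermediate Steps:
$Z{\left(-13,62 - -41 \right)} - -37540 = 96 - -37540 = 96 + 37540 = 37636$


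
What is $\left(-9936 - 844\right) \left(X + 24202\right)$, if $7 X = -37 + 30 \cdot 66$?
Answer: $-263889780$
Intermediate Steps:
$X = \frac{1943}{7}$ ($X = \frac{-37 + 30 \cdot 66}{7} = \frac{-37 + 1980}{7} = \frac{1}{7} \cdot 1943 = \frac{1943}{7} \approx 277.57$)
$\left(-9936 - 844\right) \left(X + 24202\right) = \left(-9936 - 844\right) \left(\frac{1943}{7} + 24202\right) = \left(-10780\right) \frac{171357}{7} = -263889780$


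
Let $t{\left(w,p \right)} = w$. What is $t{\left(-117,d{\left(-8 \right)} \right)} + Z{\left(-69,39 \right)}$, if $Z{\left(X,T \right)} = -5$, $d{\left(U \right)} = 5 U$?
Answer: $-122$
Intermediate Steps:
$t{\left(-117,d{\left(-8 \right)} \right)} + Z{\left(-69,39 \right)} = -117 - 5 = -122$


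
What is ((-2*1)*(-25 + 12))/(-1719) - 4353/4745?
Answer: -7606177/8156655 ≈ -0.93251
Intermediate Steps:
((-2*1)*(-25 + 12))/(-1719) - 4353/4745 = -2*(-13)*(-1/1719) - 4353*1/4745 = 26*(-1/1719) - 4353/4745 = -26/1719 - 4353/4745 = -7606177/8156655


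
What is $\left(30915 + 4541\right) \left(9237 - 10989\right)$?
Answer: $-62118912$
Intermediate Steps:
$\left(30915 + 4541\right) \left(9237 - 10989\right) = 35456 \left(-1752\right) = -62118912$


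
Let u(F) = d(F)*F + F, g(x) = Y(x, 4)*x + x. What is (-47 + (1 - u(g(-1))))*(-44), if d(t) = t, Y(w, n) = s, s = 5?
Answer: 3344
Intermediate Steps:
Y(w, n) = 5
g(x) = 6*x (g(x) = 5*x + x = 6*x)
u(F) = F + F² (u(F) = F*F + F = F² + F = F + F²)
(-47 + (1 - u(g(-1))))*(-44) = (-47 + (1 - 6*(-1)*(1 + 6*(-1))))*(-44) = (-47 + (1 - (-6)*(1 - 6)))*(-44) = (-47 + (1 - (-6)*(-5)))*(-44) = (-47 + (1 - 1*30))*(-44) = (-47 + (1 - 30))*(-44) = (-47 - 29)*(-44) = -76*(-44) = 3344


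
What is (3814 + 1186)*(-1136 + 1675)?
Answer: 2695000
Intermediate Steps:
(3814 + 1186)*(-1136 + 1675) = 5000*539 = 2695000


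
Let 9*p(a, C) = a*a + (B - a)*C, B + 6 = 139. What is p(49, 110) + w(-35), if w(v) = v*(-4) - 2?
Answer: 12883/9 ≈ 1431.4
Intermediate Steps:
B = 133 (B = -6 + 139 = 133)
p(a, C) = a²/9 + C*(133 - a)/9 (p(a, C) = (a*a + (133 - a)*C)/9 = (a² + C*(133 - a))/9 = a²/9 + C*(133 - a)/9)
w(v) = -2 - 4*v (w(v) = -4*v - 2 = -2 - 4*v)
p(49, 110) + w(-35) = ((⅑)*49² + (133/9)*110 - ⅑*110*49) + (-2 - 4*(-35)) = ((⅑)*2401 + 14630/9 - 5390/9) + (-2 + 140) = (2401/9 + 14630/9 - 5390/9) + 138 = 11641/9 + 138 = 12883/9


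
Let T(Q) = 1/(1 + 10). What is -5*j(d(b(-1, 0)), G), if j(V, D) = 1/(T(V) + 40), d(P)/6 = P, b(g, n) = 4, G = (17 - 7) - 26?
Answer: -55/441 ≈ -0.12472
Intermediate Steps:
T(Q) = 1/11
G = -16 (G = 10 - 26 = -16)
d(P) = 6*P
j(V, D) = 11/441 (j(V, D) = 1/(1/11 + 40) = 1/(441/11) = 11/441)
-5*j(d(b(-1, 0)), G) = -5*11/441 = -55/441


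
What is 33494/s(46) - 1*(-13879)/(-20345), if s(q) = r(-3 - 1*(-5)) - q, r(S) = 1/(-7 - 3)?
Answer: -6820752519/9379045 ≈ -727.23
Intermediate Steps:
r(S) = -⅒ (r(S) = 1/(-10) = -⅒)
s(q) = -⅒ - q
33494/s(46) - 1*(-13879)/(-20345) = 33494/(-⅒ - 1*46) - 1*(-13879)/(-20345) = 33494/(-⅒ - 46) + 13879*(-1/20345) = 33494/(-461/10) - 13879/20345 = 33494*(-10/461) - 13879/20345 = -334940/461 - 13879/20345 = -6820752519/9379045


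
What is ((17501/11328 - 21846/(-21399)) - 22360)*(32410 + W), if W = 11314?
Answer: -19747281607642741/20200656 ≈ -9.7756e+8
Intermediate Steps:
((17501/11328 - 21846/(-21399)) - 22360)*(32410 + W) = ((17501/11328 - 21846/(-21399)) - 22360)*(32410 + 11314) = ((17501*(1/11328) - 21846*(-1/21399)) - 22360)*43724 = ((17501/11328 + 7282/7133) - 22360)*43724 = (207325129/80802624 - 22360)*43724 = -1806539347511/80802624*43724 = -19747281607642741/20200656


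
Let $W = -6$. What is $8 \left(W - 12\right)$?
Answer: $-144$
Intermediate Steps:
$8 \left(W - 12\right) = 8 \left(-6 - 12\right) = 8 \left(-18\right) = -144$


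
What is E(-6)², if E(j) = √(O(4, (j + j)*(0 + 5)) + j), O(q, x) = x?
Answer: -66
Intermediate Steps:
E(j) = √11*√j (E(j) = √((j + j)*(0 + 5) + j) = √((2*j)*5 + j) = √(10*j + j) = √(11*j) = √11*√j)
E(-6)² = (√11*√(-6))² = (√11*(I*√6))² = (I*√66)² = -66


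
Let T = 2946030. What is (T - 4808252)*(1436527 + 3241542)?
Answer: -8711603009318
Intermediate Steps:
(T - 4808252)*(1436527 + 3241542) = (2946030 - 4808252)*(1436527 + 3241542) = -1862222*4678069 = -8711603009318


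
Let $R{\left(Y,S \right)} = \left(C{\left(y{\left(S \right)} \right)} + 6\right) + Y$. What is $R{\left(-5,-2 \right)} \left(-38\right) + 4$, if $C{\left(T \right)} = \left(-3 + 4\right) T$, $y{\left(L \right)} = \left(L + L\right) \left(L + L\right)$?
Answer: $-642$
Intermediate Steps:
$y{\left(L \right)} = 4 L^{2}$ ($y{\left(L \right)} = 2 L 2 L = 4 L^{2}$)
$C{\left(T \right)} = T$ ($C{\left(T \right)} = 1 T = T$)
$R{\left(Y,S \right)} = 6 + Y + 4 S^{2}$ ($R{\left(Y,S \right)} = \left(4 S^{2} + 6\right) + Y = \left(6 + 4 S^{2}\right) + Y = 6 + Y + 4 S^{2}$)
$R{\left(-5,-2 \right)} \left(-38\right) + 4 = \left(6 - 5 + 4 \left(-2\right)^{2}\right) \left(-38\right) + 4 = \left(6 - 5 + 4 \cdot 4\right) \left(-38\right) + 4 = \left(6 - 5 + 16\right) \left(-38\right) + 4 = 17 \left(-38\right) + 4 = -646 + 4 = -642$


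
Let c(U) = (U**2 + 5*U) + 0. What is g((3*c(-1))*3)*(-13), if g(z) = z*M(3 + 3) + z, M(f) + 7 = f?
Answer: 0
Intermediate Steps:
M(f) = -7 + f
c(U) = U**2 + 5*U
g(z) = 0 (g(z) = z*(-7 + (3 + 3)) + z = z*(-7 + 6) + z = z*(-1) + z = -z + z = 0)
g((3*c(-1))*3)*(-13) = 0*(-13) = 0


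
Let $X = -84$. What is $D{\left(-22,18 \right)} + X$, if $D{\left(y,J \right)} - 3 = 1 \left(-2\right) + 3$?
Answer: $-80$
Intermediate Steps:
$D{\left(y,J \right)} = 4$ ($D{\left(y,J \right)} = 3 + \left(1 \left(-2\right) + 3\right) = 3 + \left(-2 + 3\right) = 3 + 1 = 4$)
$D{\left(-22,18 \right)} + X = 4 - 84 = -80$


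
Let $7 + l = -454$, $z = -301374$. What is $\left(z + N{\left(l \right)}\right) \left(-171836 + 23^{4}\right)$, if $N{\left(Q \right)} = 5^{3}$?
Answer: $-32536398245$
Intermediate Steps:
$l = -461$ ($l = -7 - 454 = -461$)
$N{\left(Q \right)} = 125$
$\left(z + N{\left(l \right)}\right) \left(-171836 + 23^{4}\right) = \left(-301374 + 125\right) \left(-171836 + 23^{4}\right) = - 301249 \left(-171836 + 279841\right) = \left(-301249\right) 108005 = -32536398245$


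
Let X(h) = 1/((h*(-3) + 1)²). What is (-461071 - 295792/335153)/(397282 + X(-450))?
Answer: -40292517921418665/34717996716838357 ≈ -1.1606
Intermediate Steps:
X(h) = (1 - 3*h)⁻² (X(h) = 1/((-3*h + 1)²) = 1/((1 - 3*h)²) = (1 - 3*h)⁻²)
(-461071 - 295792/335153)/(397282 + X(-450)) = (-461071 - 295792/335153)/(397282 + (-1 + 3*(-450))⁻²) = (-461071 - 295792*1/335153)/(397282 + (-1 - 1350)⁻²) = (-461071 - 42256/47879)/(397282 + (-1351)⁻²) = -22075660665/(47879*(397282 + 1/1825201)) = -22075660665/(47879*725119503683/1825201) = -22075660665/47879*1825201/725119503683 = -40292517921418665/34717996716838357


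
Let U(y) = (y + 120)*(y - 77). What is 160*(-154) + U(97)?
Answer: -20300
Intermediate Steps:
U(y) = (-77 + y)*(120 + y) (U(y) = (120 + y)*(-77 + y) = (-77 + y)*(120 + y))
160*(-154) + U(97) = 160*(-154) + (-9240 + 97**2 + 43*97) = -24640 + (-9240 + 9409 + 4171) = -24640 + 4340 = -20300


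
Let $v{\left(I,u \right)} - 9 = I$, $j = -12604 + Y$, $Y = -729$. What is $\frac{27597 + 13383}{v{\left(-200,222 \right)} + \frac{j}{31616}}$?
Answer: $- \frac{1295623680}{6051989} \approx -214.08$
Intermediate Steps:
$j = -13333$ ($j = -12604 - 729 = -13333$)
$v{\left(I,u \right)} = 9 + I$
$\frac{27597 + 13383}{v{\left(-200,222 \right)} + \frac{j}{31616}} = \frac{27597 + 13383}{\left(9 - 200\right) - \frac{13333}{31616}} = \frac{40980}{-191 - \frac{13333}{31616}} = \frac{40980}{- \frac{6051989}{31616}} = 40980 \left(- \frac{31616}{6051989}\right) = - \frac{1295623680}{6051989}$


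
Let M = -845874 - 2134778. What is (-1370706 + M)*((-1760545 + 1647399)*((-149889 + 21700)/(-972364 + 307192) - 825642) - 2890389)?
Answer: -67595257580704663216979/166293 ≈ -4.0648e+17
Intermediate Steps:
M = -2980652
(-1370706 + M)*((-1760545 + 1647399)*((-149889 + 21700)/(-972364 + 307192) - 825642) - 2890389) = (-1370706 - 2980652)*((-1760545 + 1647399)*((-149889 + 21700)/(-972364 + 307192) - 825642) - 2890389) = -4351358*(-113146*(-128189/(-665172) - 825642) - 2890389) = -4351358*(-113146*(-128189*(-1/665172) - 825642) - 2890389) = -4351358*(-113146*(128189/665172 - 825642) - 2890389) = -4351358*(-113146*(-549193812235/665172) - 2890389) = -4351358*(31069541539570655/332586 - 2890389) = -4351358*31068580236654701/332586 = -67595257580704663216979/166293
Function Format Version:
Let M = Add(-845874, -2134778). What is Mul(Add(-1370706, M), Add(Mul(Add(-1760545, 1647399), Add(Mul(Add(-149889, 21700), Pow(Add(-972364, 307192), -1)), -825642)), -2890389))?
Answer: Rational(-67595257580704663216979, 166293) ≈ -4.0648e+17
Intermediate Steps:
M = -2980652
Mul(Add(-1370706, M), Add(Mul(Add(-1760545, 1647399), Add(Mul(Add(-149889, 21700), Pow(Add(-972364, 307192), -1)), -825642)), -2890389)) = Mul(Add(-1370706, -2980652), Add(Mul(Add(-1760545, 1647399), Add(Mul(Add(-149889, 21700), Pow(Add(-972364, 307192), -1)), -825642)), -2890389)) = Mul(-4351358, Add(Mul(-113146, Add(Mul(-128189, Pow(-665172, -1)), -825642)), -2890389)) = Mul(-4351358, Add(Mul(-113146, Add(Mul(-128189, Rational(-1, 665172)), -825642)), -2890389)) = Mul(-4351358, Add(Mul(-113146, Add(Rational(128189, 665172), -825642)), -2890389)) = Mul(-4351358, Add(Mul(-113146, Rational(-549193812235, 665172)), -2890389)) = Mul(-4351358, Add(Rational(31069541539570655, 332586), -2890389)) = Mul(-4351358, Rational(31068580236654701, 332586)) = Rational(-67595257580704663216979, 166293)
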